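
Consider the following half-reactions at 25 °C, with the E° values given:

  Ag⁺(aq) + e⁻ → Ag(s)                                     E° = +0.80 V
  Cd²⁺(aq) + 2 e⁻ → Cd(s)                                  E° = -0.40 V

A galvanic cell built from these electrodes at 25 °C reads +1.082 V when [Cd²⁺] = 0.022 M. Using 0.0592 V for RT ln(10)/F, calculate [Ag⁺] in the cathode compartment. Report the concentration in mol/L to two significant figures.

0.0015 M

Ag⁺/Ag is the cathode, Cd²⁺/Cd the anode: E°cell = +1.20 V, n = 2.
Overall reaction: 2 Ag⁺(aq) + Cd(s) → 2 Ag(s) + Cd²⁺(aq); Q = [Cd²⁺]^1/[Ag⁺]^2.
From E = E° − (0.0592/n) log Q: log Q = (E° − E)·n/0.0592 = (+1.20 − (+1.082))·2/0.0592 = 3.9865.
So 2·log[Ag⁺] = 1·log(0.022) − log Q = -1.6576 − (3.9865) = -5.6441; log[Ag⁺] = -5.6441 / 2 = -2.8220; [Ag⁺] = 10^(-2.8220) ≈ 0.0015 M.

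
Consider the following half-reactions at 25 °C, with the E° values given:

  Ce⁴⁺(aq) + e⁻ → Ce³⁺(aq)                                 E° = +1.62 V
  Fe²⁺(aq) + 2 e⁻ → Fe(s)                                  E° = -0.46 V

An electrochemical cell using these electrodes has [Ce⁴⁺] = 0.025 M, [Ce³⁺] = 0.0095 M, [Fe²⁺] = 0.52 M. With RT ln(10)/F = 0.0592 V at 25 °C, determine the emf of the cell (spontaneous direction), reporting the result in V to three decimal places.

Ce⁴⁺/Ce³⁺ is the cathode (higher E°), Fe²⁺/Fe the anode: E°cell = +1.62 − (-0.46) = +2.08 V, n = 2.
Overall: 2 Ce⁴⁺(aq) + Fe(s) → 2 Ce³⁺(aq) + Fe²⁺(aq)
Q = [Ce³⁺]^2·[Fe²⁺] / ([Ce⁴⁺]^2); log Q = -1.124.
E = E° − (0.0592/n) log Q = +2.08 − (0.0592/2)(-1.124) = +2.113 V.

+2.113 V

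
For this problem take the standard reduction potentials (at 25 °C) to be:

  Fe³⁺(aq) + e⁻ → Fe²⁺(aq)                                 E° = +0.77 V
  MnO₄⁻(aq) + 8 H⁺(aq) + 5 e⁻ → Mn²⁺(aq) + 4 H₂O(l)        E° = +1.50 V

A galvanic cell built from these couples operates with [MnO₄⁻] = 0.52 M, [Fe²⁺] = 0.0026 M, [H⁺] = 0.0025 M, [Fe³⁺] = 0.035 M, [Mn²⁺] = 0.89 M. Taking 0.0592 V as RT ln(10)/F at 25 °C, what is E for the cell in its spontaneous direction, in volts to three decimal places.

MnO₄⁻/Mn²⁺ is the cathode (higher E°), Fe³⁺/Fe²⁺ the anode: E°cell = +1.50 − (+0.77) = +0.73 V, n = 5.
Overall: MnO₄⁻(aq) + 8 H⁺(aq) + 5 Fe²⁺(aq) → Mn²⁺(aq) + 4 H₂O(l) + 5 Fe³⁺(aq)
Q = [Mn²⁺]·[Fe³⁺]^5 / ([MnO₄⁻]·[H⁺]^8·[Fe²⁺]^5); log Q = 26.695.
E = E° − (0.0592/n) log Q = +0.73 − (0.0592/5)(26.695) = +0.414 V.

+0.414 V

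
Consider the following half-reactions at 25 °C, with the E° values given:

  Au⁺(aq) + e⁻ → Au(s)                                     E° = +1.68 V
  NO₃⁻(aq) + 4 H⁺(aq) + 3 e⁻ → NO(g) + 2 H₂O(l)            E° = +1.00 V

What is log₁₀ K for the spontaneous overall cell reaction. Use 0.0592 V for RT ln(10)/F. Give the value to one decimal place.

Cathode: Au⁺/Au; anode: NO₃⁻/NO. E°cell = +0.68 V, n = 3.
log K = nE°cell / 0.0592 = (3)(+0.68) / 0.0592 = 34.5.

34.5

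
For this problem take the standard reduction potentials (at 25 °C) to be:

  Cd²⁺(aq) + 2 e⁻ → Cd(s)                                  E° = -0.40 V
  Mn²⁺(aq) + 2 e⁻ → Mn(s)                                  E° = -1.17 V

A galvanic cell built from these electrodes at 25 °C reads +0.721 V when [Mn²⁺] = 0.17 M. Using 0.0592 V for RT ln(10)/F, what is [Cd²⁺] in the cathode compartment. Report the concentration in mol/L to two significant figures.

Cd²⁺/Cd is the cathode, Mn²⁺/Mn the anode: E°cell = +0.77 V, n = 2.
Overall reaction: Cd²⁺(aq) + Mn(s) → Cd(s) + Mn²⁺(aq); Q = [Mn²⁺]^1/[Cd²⁺]^1.
From E = E° − (0.0592/n) log Q: log Q = (E° − E)·n/0.0592 = (+0.77 − (+0.721))·2/0.0592 = 1.6554.
So 1·log[Cd²⁺] = 1·log(0.17) − log Q = -0.7696 − (1.6554) = -2.4250; [Cd²⁺] = 10^(-2.4250) ≈ 0.0038 M.

0.0038 M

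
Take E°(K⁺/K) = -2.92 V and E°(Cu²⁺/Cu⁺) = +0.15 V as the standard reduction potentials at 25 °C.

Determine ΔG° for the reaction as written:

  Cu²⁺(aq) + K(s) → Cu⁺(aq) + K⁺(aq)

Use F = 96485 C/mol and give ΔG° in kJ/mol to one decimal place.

-296.2 kJ/mol

As written, Cu²⁺/Cu⁺ is reduced (cathode) and K⁺/K is oxidised (anode), so E°cell = (+0.15) − (-2.92) = +3.07 V.
Balancing electrons gives n = 1.
ΔG° = −nFE° = −(1)(96485)(+3.07) = -296,209 J = -296.2 kJ/mol.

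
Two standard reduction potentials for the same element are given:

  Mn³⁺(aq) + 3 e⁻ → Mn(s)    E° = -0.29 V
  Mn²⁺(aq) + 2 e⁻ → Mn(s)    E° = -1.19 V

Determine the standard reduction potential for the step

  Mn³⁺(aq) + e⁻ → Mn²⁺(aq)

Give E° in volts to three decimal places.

Sequential free energies add, so n₃E°₃ = n₁E°₁ + n₂E°₂.
With n₃ = 3, and the known step contributing 2×(-1.19) V, the unknown satisfies 1·E° = 3×(-0.29) − 2×(-1.19) = +1.510.
E° = +1.510 / 1 = +1.510 V.

+1.510 V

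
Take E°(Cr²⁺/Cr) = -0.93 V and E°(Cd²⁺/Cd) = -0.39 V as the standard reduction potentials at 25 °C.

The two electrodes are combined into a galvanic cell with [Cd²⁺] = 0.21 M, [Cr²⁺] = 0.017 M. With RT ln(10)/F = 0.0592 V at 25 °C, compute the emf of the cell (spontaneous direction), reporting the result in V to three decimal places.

Cd²⁺/Cd is the cathode (higher E°), Cr²⁺/Cr the anode: E°cell = -0.39 − (-0.93) = +0.54 V, n = 2.
Overall: Cd²⁺(aq) + Cr(s) → Cd(s) + Cr²⁺(aq)
Q = [Cr²⁺] / ([Cd²⁺]); log Q = -1.092.
E = E° − (0.0592/n) log Q = +0.54 − (0.0592/2)(-1.092) = +0.572 V.

+0.572 V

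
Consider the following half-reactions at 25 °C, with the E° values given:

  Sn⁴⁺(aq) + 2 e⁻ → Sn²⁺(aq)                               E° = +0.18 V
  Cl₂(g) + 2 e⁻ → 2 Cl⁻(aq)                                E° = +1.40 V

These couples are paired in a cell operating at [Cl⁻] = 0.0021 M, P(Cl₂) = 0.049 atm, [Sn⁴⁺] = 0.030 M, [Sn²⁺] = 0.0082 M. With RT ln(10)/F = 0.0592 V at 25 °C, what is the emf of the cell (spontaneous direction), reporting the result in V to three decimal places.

Cl₂/Cl⁻ is the cathode (higher E°), Sn⁴⁺/Sn²⁺ the anode: E°cell = +1.40 − (+0.18) = +1.22 V, n = 2.
Overall: Cl₂(g) + Sn²⁺(aq) → 2 Cl⁻(aq) + Sn⁴⁺(aq)
Q = [Cl⁻]^2·[Sn⁴⁺] / (P(Cl₂)·[Sn²⁺]); log Q = -3.482.
E = E° − (0.0592/n) log Q = +1.22 − (0.0592/2)(-3.482) = +1.323 V.

+1.323 V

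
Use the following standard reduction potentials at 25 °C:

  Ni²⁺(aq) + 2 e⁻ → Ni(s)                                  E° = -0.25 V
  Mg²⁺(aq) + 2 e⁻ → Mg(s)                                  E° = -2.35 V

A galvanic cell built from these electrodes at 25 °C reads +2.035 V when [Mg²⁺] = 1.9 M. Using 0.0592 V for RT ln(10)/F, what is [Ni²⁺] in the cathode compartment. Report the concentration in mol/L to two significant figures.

0.012 M

Ni²⁺/Ni is the cathode, Mg²⁺/Mg the anode: E°cell = +2.10 V, n = 2.
Overall reaction: Ni²⁺(aq) + Mg(s) → Ni(s) + Mg²⁺(aq); Q = [Mg²⁺]^1/[Ni²⁺]^1.
From E = E° − (0.0592/n) log Q: log Q = (E° − E)·n/0.0592 = (+2.10 − (+2.035))·2/0.0592 = 2.1959.
So 1·log[Ni²⁺] = 1·log(1.9) − log Q = 0.2788 − (2.1959) = -1.9171; [Ni²⁺] = 10^(-1.9171) ≈ 0.012 M.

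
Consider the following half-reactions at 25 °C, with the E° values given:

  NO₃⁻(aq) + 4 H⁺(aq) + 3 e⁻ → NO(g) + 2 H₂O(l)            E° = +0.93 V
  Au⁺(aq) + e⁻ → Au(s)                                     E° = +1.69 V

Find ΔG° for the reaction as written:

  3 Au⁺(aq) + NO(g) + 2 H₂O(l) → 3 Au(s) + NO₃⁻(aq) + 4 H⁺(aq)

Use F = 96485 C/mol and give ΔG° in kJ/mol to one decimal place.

-220.0 kJ/mol

As written, Au⁺/Au is reduced (cathode) and NO₃⁻/NO is oxidised (anode), so E°cell = (+1.69) − (+0.93) = +0.76 V.
Balancing electrons gives n = 3.
ΔG° = −nFE° = −(3)(96485)(+0.76) = -219,986 J = -220.0 kJ/mol.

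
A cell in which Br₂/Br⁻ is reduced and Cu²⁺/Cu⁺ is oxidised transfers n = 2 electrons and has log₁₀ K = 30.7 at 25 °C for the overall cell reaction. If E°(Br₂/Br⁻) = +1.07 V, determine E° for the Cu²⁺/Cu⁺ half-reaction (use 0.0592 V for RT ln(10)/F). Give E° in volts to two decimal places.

E°cell = (0.0592/n)·log K = (0.0592/2)(30.7) = +0.909 V.
Since Br₂/Br⁻ is the cathode and Cu²⁺/Cu⁺ the anode, E°cell = E°(Br₂/Br⁻) − E°(Cu²⁺/Cu⁺).
So E°(Cu²⁺/Cu⁺) = E°(Br₂/Br⁻) − E°cell = (+1.07) − (+0.909) = +0.16 V.

+0.16 V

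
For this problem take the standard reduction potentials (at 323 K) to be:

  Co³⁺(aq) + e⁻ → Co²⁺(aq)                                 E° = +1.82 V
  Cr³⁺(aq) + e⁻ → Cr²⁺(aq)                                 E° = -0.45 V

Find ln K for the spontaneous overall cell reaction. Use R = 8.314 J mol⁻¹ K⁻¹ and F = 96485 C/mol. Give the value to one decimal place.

Cathode: Co³⁺/Co²⁺; anode: Cr³⁺/Cr²⁺. E°cell = (+1.82) − (-0.45) = +2.27 V, with n = 1.
ΔG° = −nFE° = −RT ln K, so ln K = nFE°/(RT) = (1)(96485)(+2.27) / ((8.314)(323)) = 81.559.

81.6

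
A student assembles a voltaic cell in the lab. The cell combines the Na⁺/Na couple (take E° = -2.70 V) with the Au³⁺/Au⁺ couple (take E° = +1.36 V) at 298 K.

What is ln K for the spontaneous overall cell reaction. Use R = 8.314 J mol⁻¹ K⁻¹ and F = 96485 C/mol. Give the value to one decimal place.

316.2

Cathode: Au³⁺/Au⁺; anode: Na⁺/Na. E°cell = (+1.36) − (-2.70) = +4.06 V, with n = 2.
ΔG° = −nFE° = −RT ln K, so ln K = nFE°/(RT) = (2)(96485)(+4.06) / ((8.314)(298)) = 316.220.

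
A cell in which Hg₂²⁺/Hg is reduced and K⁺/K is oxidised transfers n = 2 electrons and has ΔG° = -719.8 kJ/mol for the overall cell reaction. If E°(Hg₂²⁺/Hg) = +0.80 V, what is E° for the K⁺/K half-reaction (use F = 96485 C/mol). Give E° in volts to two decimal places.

-2.93 V

E°cell = −ΔG°/(nF) = −(-719.8×10³)/((2)(96485)) = +3.730 V.
Since Hg₂²⁺/Hg is the cathode and K⁺/K the anode, E°cell = E°(Hg₂²⁺/Hg) − E°(K⁺/K).
So E°(K⁺/K) = E°(Hg₂²⁺/Hg) − E°cell = (+0.80) − (+3.730) = -2.93 V.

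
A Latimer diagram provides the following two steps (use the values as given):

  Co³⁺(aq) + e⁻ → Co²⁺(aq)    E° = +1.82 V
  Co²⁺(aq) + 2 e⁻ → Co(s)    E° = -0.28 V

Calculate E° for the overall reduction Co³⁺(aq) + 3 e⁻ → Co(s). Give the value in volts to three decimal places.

Standard free energies of sequential steps add: ΔG°₃ = ΔG°₁ + ΔG°₂, so n₃E°₃ = n₁E°₁ + n₂E°₂.
E°₃ = (1×+1.82 + 2×-0.28) / 3 = (+1.260) / 3 = +0.420 V.

+0.420 V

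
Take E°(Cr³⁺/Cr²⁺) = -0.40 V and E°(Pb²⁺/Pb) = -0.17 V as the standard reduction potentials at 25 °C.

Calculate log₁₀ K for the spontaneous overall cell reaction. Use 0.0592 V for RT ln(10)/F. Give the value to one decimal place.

Cathode: Pb²⁺/Pb; anode: Cr³⁺/Cr²⁺. E°cell = +0.23 V, n = 2.
log K = nE°cell / 0.0592 = (2)(+0.23) / 0.0592 = 7.8.

7.8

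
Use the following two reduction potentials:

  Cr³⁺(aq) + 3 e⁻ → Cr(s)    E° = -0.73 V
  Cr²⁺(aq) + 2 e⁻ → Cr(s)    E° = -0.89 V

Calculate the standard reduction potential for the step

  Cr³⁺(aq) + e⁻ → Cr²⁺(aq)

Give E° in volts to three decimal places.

-0.410 V

Sequential free energies add, so n₃E°₃ = n₁E°₁ + n₂E°₂.
With n₃ = 3, and the known step contributing 2×(-0.89) V, the unknown satisfies 1·E° = 3×(-0.73) − 2×(-0.89) = -0.410.
E° = -0.410 / 1 = -0.410 V.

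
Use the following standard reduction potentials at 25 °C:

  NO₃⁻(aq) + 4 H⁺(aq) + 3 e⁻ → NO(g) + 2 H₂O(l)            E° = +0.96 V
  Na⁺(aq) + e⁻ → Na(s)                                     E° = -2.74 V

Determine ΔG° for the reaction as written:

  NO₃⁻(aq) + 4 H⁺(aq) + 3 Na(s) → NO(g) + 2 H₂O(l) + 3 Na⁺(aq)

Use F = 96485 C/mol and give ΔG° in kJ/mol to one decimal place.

-1071.0 kJ/mol

As written, NO₃⁻/NO is reduced (cathode) and Na⁺/Na is oxidised (anode), so E°cell = (+0.96) − (-2.74) = +3.70 V.
Balancing electrons gives n = 3.
ΔG° = −nFE° = −(3)(96485)(+3.70) = -1,070,984 J = -1071.0 kJ/mol.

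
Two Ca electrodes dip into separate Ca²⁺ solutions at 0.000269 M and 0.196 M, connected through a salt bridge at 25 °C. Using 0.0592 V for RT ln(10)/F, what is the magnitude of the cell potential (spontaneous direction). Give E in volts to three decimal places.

For a concentration cell E°cell = 0. The 0.196 M side is the cathode (reduction is favoured where [Ca²⁺] is higher).
With n = 2, E = −(0.0592/2) log([Ca²⁺]ₐₙ/[Ca²⁺]꜀ₐₜ) = −(0.0592/2) log(0.000269/0.196) = −(0.0592/2)(-2.863) = +0.085 V.

+0.085 V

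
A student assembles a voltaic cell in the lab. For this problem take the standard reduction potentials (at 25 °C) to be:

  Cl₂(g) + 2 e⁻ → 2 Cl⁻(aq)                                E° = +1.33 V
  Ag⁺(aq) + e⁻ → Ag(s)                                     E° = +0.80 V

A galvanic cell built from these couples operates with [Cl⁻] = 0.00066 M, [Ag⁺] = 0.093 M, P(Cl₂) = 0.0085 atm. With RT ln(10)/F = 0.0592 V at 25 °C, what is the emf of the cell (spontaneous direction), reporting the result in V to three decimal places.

+0.718 V

Cl₂/Cl⁻ is the cathode (higher E°), Ag⁺/Ag the anode: E°cell = +1.33 − (+0.80) = +0.53 V, n = 2.
Overall: Cl₂(g) + 2 Ag(s) → 2 Cl⁻(aq) + 2 Ag⁺(aq)
Q = [Cl⁻]^2·[Ag⁺]^2 / (P(Cl₂)); log Q = -6.353.
E = E° − (0.0592/n) log Q = +0.53 − (0.0592/2)(-6.353) = +0.718 V.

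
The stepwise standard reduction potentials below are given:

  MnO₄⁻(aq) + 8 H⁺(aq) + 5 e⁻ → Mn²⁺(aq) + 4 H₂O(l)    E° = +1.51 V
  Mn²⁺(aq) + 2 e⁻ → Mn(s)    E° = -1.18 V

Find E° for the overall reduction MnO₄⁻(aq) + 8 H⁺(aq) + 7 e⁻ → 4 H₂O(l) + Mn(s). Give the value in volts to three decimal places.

Since ΔG° = −nFE° is additive over sequential reductions, n₃E°₃ = n₁E°₁ + n₂E°₂.
E°₃ = (5×+1.51 + 2×-1.18) / 7 = (+5.190) / 7 = +0.741 V.

+0.741 V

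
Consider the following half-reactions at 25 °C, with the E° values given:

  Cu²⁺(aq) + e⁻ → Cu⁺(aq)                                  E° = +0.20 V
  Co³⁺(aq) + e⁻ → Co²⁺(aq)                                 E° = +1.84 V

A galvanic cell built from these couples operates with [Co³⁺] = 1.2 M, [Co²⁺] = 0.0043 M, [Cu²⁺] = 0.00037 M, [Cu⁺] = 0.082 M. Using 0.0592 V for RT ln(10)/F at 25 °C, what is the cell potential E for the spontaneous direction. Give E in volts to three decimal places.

Co³⁺/Co²⁺ is the cathode (higher E°), Cu²⁺/Cu⁺ the anode: E°cell = +1.84 − (+0.20) = +1.64 V, n = 1.
Overall: Co³⁺(aq) + Cu⁺(aq) → Co²⁺(aq) + Cu²⁺(aq)
Q = [Co²⁺]·[Cu²⁺] / ([Co³⁺]·[Cu⁺]); log Q = -4.791.
E = E° − (0.0592/n) log Q = +1.64 − (0.0592/1)(-4.791) = +1.924 V.

+1.924 V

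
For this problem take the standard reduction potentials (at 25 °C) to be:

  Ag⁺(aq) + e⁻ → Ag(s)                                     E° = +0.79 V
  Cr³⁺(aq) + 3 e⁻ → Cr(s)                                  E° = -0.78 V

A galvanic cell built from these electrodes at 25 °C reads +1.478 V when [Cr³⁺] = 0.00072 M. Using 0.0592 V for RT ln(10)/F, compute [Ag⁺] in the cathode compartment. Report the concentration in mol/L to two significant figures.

0.0025 M

Ag⁺/Ag is the cathode, Cr³⁺/Cr the anode: E°cell = +1.57 V, n = 3.
Overall reaction: 3 Ag⁺(aq) + Cr(s) → 3 Ag(s) + Cr³⁺(aq); Q = [Cr³⁺]^1/[Ag⁺]^3.
From E = E° − (0.0592/n) log Q: log Q = (E° − E)·n/0.0592 = (+1.57 − (+1.478))·3/0.0592 = 4.6622.
So 3·log[Ag⁺] = 1·log(0.00072) − log Q = -3.1427 − (4.6622) = -7.8049; log[Ag⁺] = -7.8049 / 3 = -2.6016; [Ag⁺] = 10^(-2.6016) ≈ 0.0025 M.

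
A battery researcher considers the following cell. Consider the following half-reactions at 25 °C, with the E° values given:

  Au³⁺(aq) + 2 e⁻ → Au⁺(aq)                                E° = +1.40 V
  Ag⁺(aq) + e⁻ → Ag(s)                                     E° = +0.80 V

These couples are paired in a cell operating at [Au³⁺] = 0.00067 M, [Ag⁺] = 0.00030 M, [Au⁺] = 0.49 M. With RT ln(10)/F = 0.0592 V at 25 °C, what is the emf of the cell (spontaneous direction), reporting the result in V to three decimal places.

Au³⁺/Au⁺ is the cathode (higher E°), Ag⁺/Ag the anode: E°cell = +1.40 − (+0.80) = +0.60 V, n = 2.
Overall: Au³⁺(aq) + 2 Ag(s) → Au⁺(aq) + 2 Ag⁺(aq)
Q = [Au⁺]·[Ag⁺]^2 / ([Au³⁺]); log Q = -4.182.
E = E° − (0.0592/n) log Q = +0.60 − (0.0592/2)(-4.182) = +0.724 V.

+0.724 V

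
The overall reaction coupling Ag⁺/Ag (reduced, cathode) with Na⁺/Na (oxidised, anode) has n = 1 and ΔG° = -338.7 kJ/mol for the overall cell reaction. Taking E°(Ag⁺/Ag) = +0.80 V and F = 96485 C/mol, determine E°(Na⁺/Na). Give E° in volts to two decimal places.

E°cell = −ΔG°/(nF) = −(-338.7×10³)/((1)(96485)) = +3.510 V.
Since Ag⁺/Ag is the cathode and Na⁺/Na the anode, E°cell = E°(Ag⁺/Ag) − E°(Na⁺/Na).
So E°(Na⁺/Na) = E°(Ag⁺/Ag) − E°cell = (+0.80) − (+3.510) = -2.71 V.

-2.71 V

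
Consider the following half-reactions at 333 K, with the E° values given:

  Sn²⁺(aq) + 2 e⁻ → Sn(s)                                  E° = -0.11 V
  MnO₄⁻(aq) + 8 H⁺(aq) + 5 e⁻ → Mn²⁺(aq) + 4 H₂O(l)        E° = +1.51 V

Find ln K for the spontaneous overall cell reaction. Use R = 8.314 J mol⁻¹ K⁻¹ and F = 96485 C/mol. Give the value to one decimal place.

564.6

Cathode: MnO₄⁻/Mn²⁺; anode: Sn²⁺/Sn. E°cell = (+1.51) − (-0.11) = +1.62 V, with n = 10.
ΔG° = −nFE° = −RT ln K, so ln K = nFE°/(RT) = (10)(96485)(+1.62) / ((8.314)(333)) = 564.574.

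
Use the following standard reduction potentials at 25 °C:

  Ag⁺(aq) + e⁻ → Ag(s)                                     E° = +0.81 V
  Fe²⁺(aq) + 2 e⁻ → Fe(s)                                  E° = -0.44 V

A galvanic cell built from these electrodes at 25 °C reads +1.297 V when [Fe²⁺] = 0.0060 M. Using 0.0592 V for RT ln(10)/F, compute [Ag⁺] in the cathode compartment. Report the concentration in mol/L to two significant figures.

0.48 M

Ag⁺/Ag is the cathode, Fe²⁺/Fe the anode: E°cell = +1.25 V, n = 2.
Overall reaction: 2 Ag⁺(aq) + Fe(s) → 2 Ag(s) + Fe²⁺(aq); Q = [Fe²⁺]^1/[Ag⁺]^2.
From E = E° − (0.0592/n) log Q: log Q = (E° − E)·n/0.0592 = (+1.25 − (+1.297))·2/0.0592 = -1.5878.
So 2·log[Ag⁺] = 1·log(0.006) − log Q = -2.2218 − (-1.5878) = -0.6340; log[Ag⁺] = -0.6340 / 2 = -0.3170; [Ag⁺] = 10^(-0.3170) ≈ 0.48 M.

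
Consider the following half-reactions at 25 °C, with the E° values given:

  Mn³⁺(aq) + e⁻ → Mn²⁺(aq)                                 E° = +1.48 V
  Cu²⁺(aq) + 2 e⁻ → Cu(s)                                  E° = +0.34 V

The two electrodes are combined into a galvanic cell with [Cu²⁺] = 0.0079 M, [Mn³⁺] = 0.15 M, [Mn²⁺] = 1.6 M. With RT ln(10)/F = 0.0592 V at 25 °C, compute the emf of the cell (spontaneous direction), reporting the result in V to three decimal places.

Mn³⁺/Mn²⁺ is the cathode (higher E°), Cu²⁺/Cu the anode: E°cell = +1.48 − (+0.34) = +1.14 V, n = 2.
Overall: 2 Mn³⁺(aq) + Cu(s) → 2 Mn²⁺(aq) + Cu²⁺(aq)
Q = [Mn²⁺]^2·[Cu²⁺] / ([Mn³⁺]^2); log Q = -0.046.
E = E° − (0.0592/n) log Q = +1.14 − (0.0592/2)(-0.046) = +1.141 V.

+1.141 V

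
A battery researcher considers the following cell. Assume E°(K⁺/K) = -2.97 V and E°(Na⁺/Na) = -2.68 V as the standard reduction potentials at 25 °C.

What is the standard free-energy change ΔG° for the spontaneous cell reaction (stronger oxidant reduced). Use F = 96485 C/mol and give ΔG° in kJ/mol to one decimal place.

Na⁺/Na (E° = -2.68 V) is the cathode; K⁺/K (E° = -2.97 V) is the anode, so E°cell = +0.29 V.
Balancing electrons gives n = 1 (lcm of 1 and 1).
ΔG° = −nFE° = −(1)(96485)(+0.29) = -27,981 J = -28.0 kJ/mol.

-28.0 kJ/mol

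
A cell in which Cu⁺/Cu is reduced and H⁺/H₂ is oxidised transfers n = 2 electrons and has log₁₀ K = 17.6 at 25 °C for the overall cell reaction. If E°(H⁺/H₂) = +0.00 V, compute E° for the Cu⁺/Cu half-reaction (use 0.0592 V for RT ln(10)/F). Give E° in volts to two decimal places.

E°cell = (0.0592/n)·log K = (0.0592/2)(17.6) = +0.521 V.
Since Cu⁺/Cu is the cathode and H⁺/H₂ the anode, E°cell = E°(Cu⁺/Cu) − E°(H⁺/H₂).
So E°(Cu⁺/Cu) = E°cell + E°(H⁺/H₂) = +0.521 + (+0.00) = +0.52 V.

+0.52 V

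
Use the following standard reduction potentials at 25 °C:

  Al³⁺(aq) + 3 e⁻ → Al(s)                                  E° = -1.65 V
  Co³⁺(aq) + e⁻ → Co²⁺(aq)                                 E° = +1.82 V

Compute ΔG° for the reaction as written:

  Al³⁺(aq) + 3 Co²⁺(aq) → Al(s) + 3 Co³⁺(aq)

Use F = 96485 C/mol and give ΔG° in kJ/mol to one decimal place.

As written, Al³⁺/Al is reduced (cathode) and Co³⁺/Co²⁺ is oxidised (anode), so E°cell = (-1.65) − (+1.82) = -3.47 V.
Balancing electrons gives n = 3.
ΔG° = −nFE° = −(3)(96485)(-3.47) = 1,004,409 J = +1004.4 kJ/mol.

+1004.4 kJ/mol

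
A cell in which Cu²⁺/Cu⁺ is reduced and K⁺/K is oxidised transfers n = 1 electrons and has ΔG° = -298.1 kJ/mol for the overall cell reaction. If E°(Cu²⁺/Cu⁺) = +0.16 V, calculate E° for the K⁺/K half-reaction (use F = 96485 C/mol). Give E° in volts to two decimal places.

-2.93 V

E°cell = −ΔG°/(nF) = −(-298.1×10³)/((1)(96485)) = +3.090 V.
Since Cu²⁺/Cu⁺ is the cathode and K⁺/K the anode, E°cell = E°(Cu²⁺/Cu⁺) − E°(K⁺/K).
So E°(K⁺/K) = E°(Cu²⁺/Cu⁺) − E°cell = (+0.16) − (+3.090) = -2.93 V.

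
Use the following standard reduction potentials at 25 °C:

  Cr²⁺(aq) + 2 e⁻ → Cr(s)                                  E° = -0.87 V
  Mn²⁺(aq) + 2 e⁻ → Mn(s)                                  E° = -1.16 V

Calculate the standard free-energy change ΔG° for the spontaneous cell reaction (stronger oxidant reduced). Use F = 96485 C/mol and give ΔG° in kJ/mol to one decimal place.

Cr²⁺/Cr (E° = -0.87 V) is the cathode; Mn²⁺/Mn (E° = -1.16 V) is the anode, so E°cell = +0.29 V.
Balancing electrons gives n = 2 (lcm of 2 and 2).
ΔG° = −nFE° = −(2)(96485)(+0.29) = -55,961 J = -56.0 kJ/mol.

-56.0 kJ/mol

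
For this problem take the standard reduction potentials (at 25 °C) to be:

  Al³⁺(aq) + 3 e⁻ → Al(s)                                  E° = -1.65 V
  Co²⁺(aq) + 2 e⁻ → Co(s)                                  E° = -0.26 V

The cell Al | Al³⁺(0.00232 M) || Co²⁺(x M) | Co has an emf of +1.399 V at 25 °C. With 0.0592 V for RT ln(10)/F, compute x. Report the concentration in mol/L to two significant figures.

0.035 M

Co²⁺/Co is the cathode, Al³⁺/Al the anode: E°cell = +1.39 V, n = 6.
Overall reaction: 3 Co²⁺(aq) + 2 Al(s) → 3 Co(s) + 2 Al³⁺(aq); Q = [Al³⁺]^2/[Co²⁺]^3.
From E = E° − (0.0592/n) log Q: log Q = (E° − E)·n/0.0592 = (+1.39 − (+1.399))·6/0.0592 = -0.9122.
So 3·log[Co²⁺] = 2·log(0.00232) − log Q = -5.2690 − (-0.9122) = -4.3568; log[Co²⁺] = -4.3568 / 3 = -1.4523; [Co²⁺] = 10^(-1.4523) ≈ 0.035 M.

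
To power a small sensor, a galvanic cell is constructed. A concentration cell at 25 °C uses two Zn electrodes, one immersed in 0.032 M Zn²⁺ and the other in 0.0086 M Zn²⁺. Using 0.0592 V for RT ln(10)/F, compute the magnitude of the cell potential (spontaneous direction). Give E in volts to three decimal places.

For a concentration cell E°cell = 0. The 0.032 M side is the cathode (reduction is favoured where [Zn²⁺] is higher).
With n = 2, E = −(0.0592/2) log([Zn²⁺]ₐₙ/[Zn²⁺]꜀ₐₜ) = −(0.0592/2) log(0.0086/0.032) = −(0.0592/2)(-0.571) = +0.017 V.

+0.017 V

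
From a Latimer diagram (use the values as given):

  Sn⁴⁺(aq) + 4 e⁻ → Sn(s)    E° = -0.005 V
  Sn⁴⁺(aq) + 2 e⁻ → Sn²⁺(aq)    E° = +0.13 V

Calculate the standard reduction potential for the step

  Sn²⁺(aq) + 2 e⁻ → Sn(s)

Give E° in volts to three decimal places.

Sequential free energies add, so n₃E°₃ = n₁E°₁ + n₂E°₂.
With n₃ = 4, and the known step contributing 2×(+0.13) V, the unknown satisfies 2·E° = 4×(-0.005) − 2×(+0.13) = -0.280.
E° = -0.280 / 2 = -0.140 V.

-0.140 V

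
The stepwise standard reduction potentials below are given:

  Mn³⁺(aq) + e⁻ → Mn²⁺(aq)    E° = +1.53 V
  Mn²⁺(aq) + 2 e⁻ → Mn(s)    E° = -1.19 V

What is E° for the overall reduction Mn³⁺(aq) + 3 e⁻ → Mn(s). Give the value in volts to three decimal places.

-0.283 V

Since ΔG° = −nFE° is additive over sequential reductions, n₃E°₃ = n₁E°₁ + n₂E°₂.
E°₃ = (1×+1.53 + 2×-1.19) / 3 = (-0.850) / 3 = -0.283 V.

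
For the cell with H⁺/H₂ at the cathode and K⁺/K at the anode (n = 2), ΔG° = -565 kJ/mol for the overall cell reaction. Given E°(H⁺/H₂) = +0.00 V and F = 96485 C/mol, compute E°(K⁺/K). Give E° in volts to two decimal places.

E°cell = −ΔG°/(nF) = −(-565×10³)/((2)(96485)) = +2.928 V.
Since H⁺/H₂ is the cathode and K⁺/K the anode, E°cell = E°(H⁺/H₂) − E°(K⁺/K).
So E°(K⁺/K) = E°(H⁺/H₂) − E°cell = (+0.00) − (+2.928) = -2.93 V.

-2.93 V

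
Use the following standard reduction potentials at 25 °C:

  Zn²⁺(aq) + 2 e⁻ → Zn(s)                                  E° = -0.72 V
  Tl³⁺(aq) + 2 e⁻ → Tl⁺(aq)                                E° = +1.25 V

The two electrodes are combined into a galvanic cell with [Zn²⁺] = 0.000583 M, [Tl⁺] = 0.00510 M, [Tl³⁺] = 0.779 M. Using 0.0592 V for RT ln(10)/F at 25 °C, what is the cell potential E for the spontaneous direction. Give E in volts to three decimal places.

+2.130 V

Tl³⁺/Tl⁺ is the cathode (higher E°), Zn²⁺/Zn the anode: E°cell = +1.25 − (-0.72) = +1.97 V, n = 2.
Overall: Tl³⁺(aq) + Zn(s) → Tl⁺(aq) + Zn²⁺(aq)
Q = [Tl⁺]·[Zn²⁺] / ([Tl³⁺]); log Q = -5.418.
E = E° − (0.0592/n) log Q = +1.97 − (0.0592/2)(-5.418) = +2.130 V.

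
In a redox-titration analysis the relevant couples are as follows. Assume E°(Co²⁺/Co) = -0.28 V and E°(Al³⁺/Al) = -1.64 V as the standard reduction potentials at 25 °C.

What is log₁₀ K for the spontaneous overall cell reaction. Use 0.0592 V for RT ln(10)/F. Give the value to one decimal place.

Cathode: Co²⁺/Co; anode: Al³⁺/Al. E°cell = +1.36 V, n = 6.
log K = nE°cell / 0.0592 = (6)(+1.36) / 0.0592 = 137.8.

137.8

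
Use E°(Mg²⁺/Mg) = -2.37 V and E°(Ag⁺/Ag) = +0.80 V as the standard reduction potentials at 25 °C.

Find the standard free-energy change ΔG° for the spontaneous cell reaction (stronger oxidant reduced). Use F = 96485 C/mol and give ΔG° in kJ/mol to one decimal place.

-611.7 kJ/mol

Ag⁺/Ag (E° = +0.80 V) is the cathode; Mg²⁺/Mg (E° = -2.37 V) is the anode, so E°cell = +3.17 V.
Balancing electrons gives n = 2 (lcm of 1 and 2).
ΔG° = −nFE° = −(2)(96485)(+3.17) = -611,715 J = -611.7 kJ/mol.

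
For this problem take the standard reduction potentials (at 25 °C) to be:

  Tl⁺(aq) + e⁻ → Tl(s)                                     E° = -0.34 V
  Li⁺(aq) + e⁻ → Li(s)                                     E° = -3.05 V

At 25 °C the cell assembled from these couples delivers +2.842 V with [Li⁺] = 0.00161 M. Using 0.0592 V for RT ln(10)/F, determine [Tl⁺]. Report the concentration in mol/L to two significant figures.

Tl⁺/Tl is the cathode, Li⁺/Li the anode: E°cell = +2.71 V, n = 1.
Overall reaction: Tl⁺(aq) + Li(s) → Tl(s) + Li⁺(aq); Q = [Li⁺]^1/[Tl⁺]^1.
From E = E° − (0.0592/n) log Q: log Q = (E° − E)·n/0.0592 = (+2.71 − (+2.842))·1/0.0592 = -2.2297.
So 1·log[Tl⁺] = 1·log(0.00161) − log Q = -2.7932 − (-2.2297) = -0.5635; [Tl⁺] = 10^(-0.5635) ≈ 0.27 M.

0.27 M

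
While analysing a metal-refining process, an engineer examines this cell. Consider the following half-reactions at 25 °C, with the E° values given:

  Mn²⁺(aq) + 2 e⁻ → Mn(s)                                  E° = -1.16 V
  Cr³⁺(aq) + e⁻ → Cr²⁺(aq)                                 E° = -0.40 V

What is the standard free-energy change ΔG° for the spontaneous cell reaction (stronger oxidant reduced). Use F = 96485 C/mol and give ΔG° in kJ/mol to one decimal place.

-146.7 kJ/mol

Cr³⁺/Cr²⁺ (E° = -0.40 V) is the cathode; Mn²⁺/Mn (E° = -1.16 V) is the anode, so E°cell = +0.76 V.
Balancing electrons gives n = 2 (lcm of 1 and 2).
ΔG° = −nFE° = −(2)(96485)(+0.76) = -146,657 J = -146.7 kJ/mol.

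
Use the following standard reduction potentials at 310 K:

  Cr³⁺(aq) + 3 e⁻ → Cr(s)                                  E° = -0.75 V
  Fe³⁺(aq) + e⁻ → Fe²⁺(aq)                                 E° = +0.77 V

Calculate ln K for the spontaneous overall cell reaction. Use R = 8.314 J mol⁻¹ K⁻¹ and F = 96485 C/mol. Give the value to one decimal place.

Cathode: Fe³⁺/Fe²⁺; anode: Cr³⁺/Cr. E°cell = (+0.77) − (-0.75) = +1.52 V, with n = 3.
ΔG° = −nFE° = −RT ln K, so ln K = nFE°/(RT) = (3)(96485)(+1.52) / ((8.314)(310)) = 170.708.

170.7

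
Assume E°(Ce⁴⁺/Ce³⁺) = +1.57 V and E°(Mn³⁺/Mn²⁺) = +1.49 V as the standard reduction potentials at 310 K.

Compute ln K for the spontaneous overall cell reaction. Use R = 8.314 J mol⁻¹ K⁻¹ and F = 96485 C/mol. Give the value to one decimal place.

Cathode: Ce⁴⁺/Ce³⁺; anode: Mn³⁺/Mn²⁺. E°cell = (+1.57) − (+1.49) = +0.08 V, with n = 1.
ΔG° = −nFE° = −RT ln K, so ln K = nFE°/(RT) = (1)(96485)(+0.08) / ((8.314)(310)) = 2.995.

3.0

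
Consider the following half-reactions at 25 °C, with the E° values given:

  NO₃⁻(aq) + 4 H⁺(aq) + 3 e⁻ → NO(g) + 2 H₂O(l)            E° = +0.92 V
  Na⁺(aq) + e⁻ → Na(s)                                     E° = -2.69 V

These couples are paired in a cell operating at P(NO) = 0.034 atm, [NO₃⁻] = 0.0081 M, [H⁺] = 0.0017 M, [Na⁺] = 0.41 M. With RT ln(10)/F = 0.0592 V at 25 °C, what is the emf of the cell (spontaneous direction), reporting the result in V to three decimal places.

+3.402 V

NO₃⁻/NO is the cathode (higher E°), Na⁺/Na the anode: E°cell = +0.92 − (-2.69) = +3.61 V, n = 3.
Overall: NO₃⁻(aq) + 4 H⁺(aq) + 3 Na(s) → NO(g) + 2 H₂O(l) + 3 Na⁺(aq)
Q = P(NO)·[Na⁺]^3 / ([NO₃⁻]·[H⁺]^4); log Q = 10.540.
E = E° − (0.0592/n) log Q = +3.61 − (0.0592/3)(10.540) = +3.402 V.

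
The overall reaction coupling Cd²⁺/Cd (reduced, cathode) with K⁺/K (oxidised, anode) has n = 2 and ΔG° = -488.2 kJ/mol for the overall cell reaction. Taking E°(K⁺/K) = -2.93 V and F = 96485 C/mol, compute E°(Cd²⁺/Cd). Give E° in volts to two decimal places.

-0.40 V

E°cell = −ΔG°/(nF) = −(-488.2×10³)/((2)(96485)) = +2.530 V.
Since Cd²⁺/Cd is the cathode and K⁺/K the anode, E°cell = E°(Cd²⁺/Cd) − E°(K⁺/K).
So E°(Cd²⁺/Cd) = E°cell + E°(K⁺/K) = +2.530 + (-2.93) = -0.40 V.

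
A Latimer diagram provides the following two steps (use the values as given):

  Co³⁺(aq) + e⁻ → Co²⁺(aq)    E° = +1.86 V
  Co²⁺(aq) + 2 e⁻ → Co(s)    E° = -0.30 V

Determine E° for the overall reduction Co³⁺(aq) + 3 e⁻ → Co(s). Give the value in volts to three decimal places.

+0.420 V

Since ΔG° = −nFE° is additive over sequential reductions, n₃E°₃ = n₁E°₁ + n₂E°₂.
E°₃ = (1×+1.86 + 2×-0.30) / 3 = (+1.260) / 3 = +0.420 V.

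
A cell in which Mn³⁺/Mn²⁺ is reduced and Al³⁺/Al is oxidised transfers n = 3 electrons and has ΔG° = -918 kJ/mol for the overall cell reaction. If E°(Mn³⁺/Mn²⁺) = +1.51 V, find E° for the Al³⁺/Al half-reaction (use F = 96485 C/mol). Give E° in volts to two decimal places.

E°cell = −ΔG°/(nF) = −(-918×10³)/((3)(96485)) = +3.171 V.
Since Mn³⁺/Mn²⁺ is the cathode and Al³⁺/Al the anode, E°cell = E°(Mn³⁺/Mn²⁺) − E°(Al³⁺/Al).
So E°(Al³⁺/Al) = E°(Mn³⁺/Mn²⁺) − E°cell = (+1.51) − (+3.171) = -1.66 V.

-1.66 V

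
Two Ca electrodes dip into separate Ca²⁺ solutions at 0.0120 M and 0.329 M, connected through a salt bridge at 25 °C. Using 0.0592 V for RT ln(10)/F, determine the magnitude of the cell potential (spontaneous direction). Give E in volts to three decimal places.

For a concentration cell E°cell = 0. The 0.329 M side is the cathode (reduction is favoured where [Ca²⁺] is higher).
With n = 2, E = −(0.0592/2) log([Ca²⁺]ₐₙ/[Ca²⁺]꜀ₐₜ) = −(0.0592/2) log(0.012/0.329) = −(0.0592/2)(-1.438) = +0.043 V.

+0.043 V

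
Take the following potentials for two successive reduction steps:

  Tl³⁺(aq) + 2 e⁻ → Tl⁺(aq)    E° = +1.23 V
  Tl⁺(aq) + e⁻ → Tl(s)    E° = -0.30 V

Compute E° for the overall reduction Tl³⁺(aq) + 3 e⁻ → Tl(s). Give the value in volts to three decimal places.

+0.720 V

Since ΔG° = −nFE° is additive over sequential reductions, n₃E°₃ = n₁E°₁ + n₂E°₂.
E°₃ = (2×+1.23 + 1×-0.30) / 3 = (+2.160) / 3 = +0.720 V.
Simply averaging or adding the two E° values would be wrong; the electron-weighted sum is required.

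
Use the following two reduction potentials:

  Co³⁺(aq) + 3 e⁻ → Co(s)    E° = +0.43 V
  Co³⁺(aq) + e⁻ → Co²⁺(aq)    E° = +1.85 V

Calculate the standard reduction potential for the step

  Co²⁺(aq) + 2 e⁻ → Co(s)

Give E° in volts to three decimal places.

-0.280 V

Sequential free energies add, so n₃E°₃ = n₁E°₁ + n₂E°₂.
With n₃ = 3, and the known step contributing 1×(+1.85) V, the unknown satisfies 2·E° = 3×(+0.43) − 1×(+1.85) = -0.560.
E° = -0.560 / 2 = -0.280 V.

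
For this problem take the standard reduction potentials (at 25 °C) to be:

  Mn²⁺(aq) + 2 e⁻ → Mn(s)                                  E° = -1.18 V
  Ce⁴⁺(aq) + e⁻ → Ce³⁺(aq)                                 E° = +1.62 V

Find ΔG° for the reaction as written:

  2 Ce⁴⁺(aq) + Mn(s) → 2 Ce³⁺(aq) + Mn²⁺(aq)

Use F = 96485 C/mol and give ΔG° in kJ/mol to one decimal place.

As written, Ce⁴⁺/Ce³⁺ is reduced (cathode) and Mn²⁺/Mn is oxidised (anode), so E°cell = (+1.62) − (-1.18) = +2.80 V.
Balancing electrons gives n = 2.
ΔG° = −nFE° = −(2)(96485)(+2.80) = -540,316 J = -540.3 kJ/mol.

-540.3 kJ/mol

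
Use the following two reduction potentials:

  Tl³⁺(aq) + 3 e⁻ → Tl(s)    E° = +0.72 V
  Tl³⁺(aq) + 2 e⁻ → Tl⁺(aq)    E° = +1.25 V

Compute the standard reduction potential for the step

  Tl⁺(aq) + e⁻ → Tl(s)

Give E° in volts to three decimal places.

Sequential free energies add, so n₃E°₃ = n₁E°₁ + n₂E°₂.
With n₃ = 3, and the known step contributing 2×(+1.25) V, the unknown satisfies 1·E° = 3×(+0.72) − 2×(+1.25) = -0.340.
E° = -0.340 / 1 = -0.340 V.

-0.340 V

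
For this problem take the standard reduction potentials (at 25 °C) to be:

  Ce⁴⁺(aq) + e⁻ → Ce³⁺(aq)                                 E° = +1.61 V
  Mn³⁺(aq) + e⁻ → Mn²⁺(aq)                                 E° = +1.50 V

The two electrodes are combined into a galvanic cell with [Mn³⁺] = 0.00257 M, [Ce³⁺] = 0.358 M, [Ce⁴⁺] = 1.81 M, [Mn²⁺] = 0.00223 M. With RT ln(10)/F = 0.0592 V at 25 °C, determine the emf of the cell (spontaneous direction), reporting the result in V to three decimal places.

+0.148 V

Ce⁴⁺/Ce³⁺ is the cathode (higher E°), Mn³⁺/Mn²⁺ the anode: E°cell = +1.61 − (+1.50) = +0.11 V, n = 1.
Overall: Ce⁴⁺(aq) + Mn²⁺(aq) → Ce³⁺(aq) + Mn³⁺(aq)
Q = [Ce³⁺]·[Mn³⁺] / ([Ce⁴⁺]·[Mn²⁺]); log Q = -0.642.
E = E° − (0.0592/n) log Q = +0.11 − (0.0592/1)(-0.642) = +0.148 V.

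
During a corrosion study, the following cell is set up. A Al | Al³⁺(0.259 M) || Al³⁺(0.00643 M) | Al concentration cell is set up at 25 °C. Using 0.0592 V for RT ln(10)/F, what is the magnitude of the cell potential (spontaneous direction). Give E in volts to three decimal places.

+0.032 V

For a concentration cell E°cell = 0. The 0.259 M side is the cathode (reduction is favoured where [Al³⁺] is higher).
With n = 3, E = −(0.0592/3) log([Al³⁺]ₐₙ/[Al³⁺]꜀ₐₜ) = −(0.0592/3) log(0.00643/0.259) = −(0.0592/3)(-1.605) = +0.032 V.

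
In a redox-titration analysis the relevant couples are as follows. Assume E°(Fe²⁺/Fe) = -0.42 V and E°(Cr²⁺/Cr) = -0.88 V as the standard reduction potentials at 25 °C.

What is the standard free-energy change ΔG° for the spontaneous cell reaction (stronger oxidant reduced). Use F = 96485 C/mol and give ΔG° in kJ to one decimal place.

-88.8 kJ

Fe²⁺/Fe (E° = -0.42 V) is the cathode; Cr²⁺/Cr (E° = -0.88 V) is the anode, so E°cell = +0.46 V.
Balancing electrons gives n = 2 (lcm of 2 and 2).
ΔG° = −nFE° = −(2)(96485)(+0.46) = -88,766 J = -88.8 kJ.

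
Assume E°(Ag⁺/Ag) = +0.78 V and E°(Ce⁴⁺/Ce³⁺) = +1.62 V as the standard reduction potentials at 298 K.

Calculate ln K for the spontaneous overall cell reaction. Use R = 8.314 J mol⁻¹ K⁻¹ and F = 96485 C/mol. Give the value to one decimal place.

Cathode: Ce⁴⁺/Ce³⁺; anode: Ag⁺/Ag. E°cell = (+1.62) − (+0.78) = +0.84 V, with n = 1.
ΔG° = −nFE° = −RT ln K, so ln K = nFE°/(RT) = (1)(96485)(+0.84) / ((8.314)(298)) = 32.712.

32.7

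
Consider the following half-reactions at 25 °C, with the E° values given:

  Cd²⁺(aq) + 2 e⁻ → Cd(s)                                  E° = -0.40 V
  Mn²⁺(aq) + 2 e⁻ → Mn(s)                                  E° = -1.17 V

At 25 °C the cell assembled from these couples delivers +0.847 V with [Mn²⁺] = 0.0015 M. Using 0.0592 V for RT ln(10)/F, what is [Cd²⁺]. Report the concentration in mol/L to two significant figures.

Cd²⁺/Cd is the cathode, Mn²⁺/Mn the anode: E°cell = +0.77 V, n = 2.
Overall reaction: Cd²⁺(aq) + Mn(s) → Cd(s) + Mn²⁺(aq); Q = [Mn²⁺]^1/[Cd²⁺]^1.
From E = E° − (0.0592/n) log Q: log Q = (E° − E)·n/0.0592 = (+0.77 − (+0.847))·2/0.0592 = -2.6014.
So 1·log[Cd²⁺] = 1·log(0.0015) − log Q = -2.8239 − (-2.6014) = -0.2225; [Cd²⁺] = 10^(-0.2225) ≈ 0.60 M.

0.60 M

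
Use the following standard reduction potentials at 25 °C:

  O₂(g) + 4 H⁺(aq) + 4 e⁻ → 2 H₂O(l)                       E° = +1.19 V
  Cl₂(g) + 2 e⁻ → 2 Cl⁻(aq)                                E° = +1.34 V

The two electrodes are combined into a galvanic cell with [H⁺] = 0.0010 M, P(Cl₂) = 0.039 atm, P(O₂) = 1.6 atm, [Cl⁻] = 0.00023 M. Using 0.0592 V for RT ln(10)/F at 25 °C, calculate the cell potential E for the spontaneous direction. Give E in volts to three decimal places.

+0.498 V

Cl₂/Cl⁻ is the cathode (higher E°), O₂/H₂O the anode: E°cell = +1.34 − (+1.19) = +0.15 V, n = 4.
Overall: 2 Cl₂(g) + 2 H₂O(l) → 4 Cl⁻(aq) + O₂(g) + 4 H⁺(aq)
Q = [Cl⁻]^4·P(O₂)·[H⁺]^4 / (P(Cl₂)^2); log Q = -23.531.
E = E° − (0.0592/n) log Q = +0.15 − (0.0592/4)(-23.531) = +0.498 V.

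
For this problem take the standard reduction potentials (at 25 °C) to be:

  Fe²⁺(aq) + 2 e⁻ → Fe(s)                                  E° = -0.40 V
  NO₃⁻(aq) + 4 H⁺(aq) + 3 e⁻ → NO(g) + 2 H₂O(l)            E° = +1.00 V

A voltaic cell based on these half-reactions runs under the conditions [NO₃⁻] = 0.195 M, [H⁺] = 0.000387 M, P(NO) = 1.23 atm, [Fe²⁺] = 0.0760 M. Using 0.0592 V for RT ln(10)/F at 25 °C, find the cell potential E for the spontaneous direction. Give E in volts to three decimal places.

+1.148 V

NO₃⁻/NO is the cathode (higher E°), Fe²⁺/Fe the anode: E°cell = +1.00 − (-0.40) = +1.40 V, n = 6.
Overall: 2 NO₃⁻(aq) + 8 H⁺(aq) + 3 Fe(s) → 2 NO(g) + 4 H₂O(l) + 3 Fe²⁺(aq)
Q = P(NO)^2·[Fe²⁺]^3 / ([NO₃⁻]^2·[H⁺]^8); log Q = 25.540.
E = E° − (0.0592/n) log Q = +1.40 − (0.0592/6)(25.540) = +1.148 V.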